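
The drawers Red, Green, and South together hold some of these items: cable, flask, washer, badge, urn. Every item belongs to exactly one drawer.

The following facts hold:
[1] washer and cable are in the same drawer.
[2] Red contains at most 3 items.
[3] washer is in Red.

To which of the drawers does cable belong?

cable: Red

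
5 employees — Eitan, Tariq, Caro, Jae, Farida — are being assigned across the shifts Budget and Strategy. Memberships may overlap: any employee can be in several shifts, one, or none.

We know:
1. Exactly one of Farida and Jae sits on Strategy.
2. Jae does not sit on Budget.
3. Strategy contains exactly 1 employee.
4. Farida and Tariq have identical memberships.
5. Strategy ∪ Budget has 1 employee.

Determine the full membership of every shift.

Budget = {}; Strategy = {Jae}

From (2): Jae ∉ Budget.
Suppose Eitan ∈ Budget: no assignment then satisfies all the clues, so Eitan ∉ Budget.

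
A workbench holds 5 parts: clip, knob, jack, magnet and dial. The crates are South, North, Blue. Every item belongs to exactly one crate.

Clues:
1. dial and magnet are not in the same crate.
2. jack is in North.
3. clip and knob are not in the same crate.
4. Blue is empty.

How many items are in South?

2

From (2): jack ∈ North.
(4): Blue already has 0, so the rest are out.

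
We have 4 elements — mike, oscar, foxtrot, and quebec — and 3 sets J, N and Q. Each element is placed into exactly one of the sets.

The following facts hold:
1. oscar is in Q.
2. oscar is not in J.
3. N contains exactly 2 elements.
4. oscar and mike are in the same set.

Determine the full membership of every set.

From (1): oscar ∈ Q.
(4): mike matches oscar: mike ∉ J.
(4): mike matches oscar: mike ∉ N.
(4): mike matches oscar: mike ∈ Q.
(3): only 2 candidates remain for N, so all are in.

J = {}; N = {foxtrot, quebec}; Q = {mike, oscar}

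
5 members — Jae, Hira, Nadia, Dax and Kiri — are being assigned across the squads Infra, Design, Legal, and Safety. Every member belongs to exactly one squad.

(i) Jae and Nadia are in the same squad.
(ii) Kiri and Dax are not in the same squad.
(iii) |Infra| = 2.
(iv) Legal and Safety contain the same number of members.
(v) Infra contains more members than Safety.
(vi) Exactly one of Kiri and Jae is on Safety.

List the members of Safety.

Safety = {Kiri}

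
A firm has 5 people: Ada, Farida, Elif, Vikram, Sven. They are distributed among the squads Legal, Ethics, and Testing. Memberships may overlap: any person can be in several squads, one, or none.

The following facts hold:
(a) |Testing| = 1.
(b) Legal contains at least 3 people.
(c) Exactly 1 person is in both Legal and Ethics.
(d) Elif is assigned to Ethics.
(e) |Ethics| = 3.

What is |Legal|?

3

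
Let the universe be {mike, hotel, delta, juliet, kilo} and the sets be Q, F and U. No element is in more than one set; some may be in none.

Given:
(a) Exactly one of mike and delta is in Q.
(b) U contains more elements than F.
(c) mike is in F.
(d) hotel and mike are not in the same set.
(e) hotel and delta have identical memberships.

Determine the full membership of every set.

Q = {delta, hotel}; F = {mike}; U = {juliet, kilo}

From (c): mike ∈ F.
(a) (exactly one): delta ∈ Q.
(d): hotel ∉ F.
(e): hotel matches delta: hotel ∈ Q.
Suppose juliet ∈ Q: no assignment then satisfies all the clues, so juliet ∉ Q.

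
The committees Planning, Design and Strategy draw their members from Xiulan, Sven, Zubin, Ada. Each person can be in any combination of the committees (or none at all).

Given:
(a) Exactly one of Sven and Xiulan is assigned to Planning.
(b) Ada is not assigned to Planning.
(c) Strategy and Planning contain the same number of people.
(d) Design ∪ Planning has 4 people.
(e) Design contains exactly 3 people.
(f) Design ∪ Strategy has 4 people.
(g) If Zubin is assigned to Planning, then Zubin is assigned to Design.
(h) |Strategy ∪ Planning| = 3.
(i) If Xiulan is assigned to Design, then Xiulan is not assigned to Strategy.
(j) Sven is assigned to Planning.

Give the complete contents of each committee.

Planning = {Sven, Zubin}; Design = {Ada, Xiulan, Zubin}; Strategy = {Ada, Sven}

From (b): Ada ∉ Planning.
From (j): Sven ∈ Planning.
(a) (exactly one): Xiulan ∉ Planning.
Suppose Xiulan ∉ Design: no assignment then satisfies all the clues, so Xiulan ∈ Design.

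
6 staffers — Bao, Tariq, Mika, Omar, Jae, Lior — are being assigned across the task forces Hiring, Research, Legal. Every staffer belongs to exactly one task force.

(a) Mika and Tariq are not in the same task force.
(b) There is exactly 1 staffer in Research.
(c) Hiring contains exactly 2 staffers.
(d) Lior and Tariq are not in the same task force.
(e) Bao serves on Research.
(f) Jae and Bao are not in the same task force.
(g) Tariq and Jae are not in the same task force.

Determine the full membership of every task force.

Hiring = {Omar, Tariq}; Research = {Bao}; Legal = {Jae, Lior, Mika}

From (e): Bao ∈ Research.
(b): Research already has 1, so the rest are out.
Suppose Tariq ∉ Hiring: no assignment then satisfies all the clues, so Tariq ∈ Hiring.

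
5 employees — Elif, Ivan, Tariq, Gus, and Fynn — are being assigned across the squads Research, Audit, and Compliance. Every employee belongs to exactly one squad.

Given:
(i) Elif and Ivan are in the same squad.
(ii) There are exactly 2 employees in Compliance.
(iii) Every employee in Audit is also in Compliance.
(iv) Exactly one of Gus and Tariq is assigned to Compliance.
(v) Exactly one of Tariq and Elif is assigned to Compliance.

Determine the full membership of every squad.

Research = {Elif, Gus, Ivan}; Audit = {}; Compliance = {Fynn, Tariq}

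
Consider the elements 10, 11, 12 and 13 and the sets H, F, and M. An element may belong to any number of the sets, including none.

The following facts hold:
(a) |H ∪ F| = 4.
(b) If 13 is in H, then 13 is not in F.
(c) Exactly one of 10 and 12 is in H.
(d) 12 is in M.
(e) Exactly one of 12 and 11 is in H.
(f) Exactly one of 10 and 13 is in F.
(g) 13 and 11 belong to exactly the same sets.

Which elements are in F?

F = {10, 12}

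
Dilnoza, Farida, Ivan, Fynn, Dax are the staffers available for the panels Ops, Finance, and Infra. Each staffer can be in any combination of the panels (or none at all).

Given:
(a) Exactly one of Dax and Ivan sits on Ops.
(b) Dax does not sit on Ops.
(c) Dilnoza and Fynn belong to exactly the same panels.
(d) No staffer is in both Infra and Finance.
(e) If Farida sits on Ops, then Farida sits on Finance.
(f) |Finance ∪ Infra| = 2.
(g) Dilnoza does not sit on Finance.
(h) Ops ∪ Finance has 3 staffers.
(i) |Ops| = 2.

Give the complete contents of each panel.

Ops = {Farida, Ivan}; Finance = {Dax, Farida}; Infra = {}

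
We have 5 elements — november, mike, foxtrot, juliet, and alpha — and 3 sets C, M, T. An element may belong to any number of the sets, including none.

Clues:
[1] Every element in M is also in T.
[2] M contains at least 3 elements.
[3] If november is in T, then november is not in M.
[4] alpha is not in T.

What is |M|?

3

From (4): alpha ∉ T.
(1) contrapositive: alpha ∉ M.
Suppose november ∈ M: no assignment then satisfies all the clues, so november ∉ M.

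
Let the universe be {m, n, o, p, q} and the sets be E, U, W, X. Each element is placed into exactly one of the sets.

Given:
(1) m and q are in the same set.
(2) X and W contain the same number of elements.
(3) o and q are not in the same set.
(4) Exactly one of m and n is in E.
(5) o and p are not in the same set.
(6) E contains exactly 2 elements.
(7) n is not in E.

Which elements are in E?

E = {m, q}

From (7): n ∉ E.
(4) (exactly one): m ∈ E.
(1): q matches m: q ∈ E.
(3): o ∉ E.
(6): E already has 2, so the rest are out.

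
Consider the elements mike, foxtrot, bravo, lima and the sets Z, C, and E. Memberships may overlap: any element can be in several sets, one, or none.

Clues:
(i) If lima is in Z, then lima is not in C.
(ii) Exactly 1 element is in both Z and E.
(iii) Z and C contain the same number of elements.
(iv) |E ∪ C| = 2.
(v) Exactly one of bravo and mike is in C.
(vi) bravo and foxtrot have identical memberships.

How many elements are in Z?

1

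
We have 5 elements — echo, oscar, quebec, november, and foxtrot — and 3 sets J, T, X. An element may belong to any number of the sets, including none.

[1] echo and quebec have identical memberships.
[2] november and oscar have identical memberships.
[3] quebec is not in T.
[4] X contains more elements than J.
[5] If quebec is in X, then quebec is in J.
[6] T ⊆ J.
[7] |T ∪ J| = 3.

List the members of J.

J = {echo, foxtrot, quebec}

From (3): quebec ∉ T.
(1): echo matches quebec: echo ∉ T.
Suppose echo ∉ J: no assignment then satisfies all the clues, so echo ∈ J.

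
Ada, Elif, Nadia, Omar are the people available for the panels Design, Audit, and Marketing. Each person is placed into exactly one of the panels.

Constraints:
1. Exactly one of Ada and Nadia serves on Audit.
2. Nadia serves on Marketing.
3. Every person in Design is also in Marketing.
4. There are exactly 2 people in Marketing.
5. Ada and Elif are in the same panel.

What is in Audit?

Audit = {Ada, Elif}

From (2): Nadia ∈ Marketing.
(1) (exactly one): Ada ∈ Audit.
(5): Elif matches Ada: Elif ∉ Design.
(5): Elif matches Ada: Elif ∈ Audit.
(4): only 2 candidates remain for Marketing, so all are in.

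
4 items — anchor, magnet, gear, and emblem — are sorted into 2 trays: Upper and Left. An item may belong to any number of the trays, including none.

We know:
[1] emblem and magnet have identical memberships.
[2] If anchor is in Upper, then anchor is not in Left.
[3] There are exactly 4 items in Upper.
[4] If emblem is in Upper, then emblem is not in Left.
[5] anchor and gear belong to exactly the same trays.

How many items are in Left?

(3): only 4 candidates remain for Upper, so all are in.
(4): emblem ∉ Left.
(1): magnet matches emblem: magnet ∉ Left.
(2): anchor ∉ Left.
(5): gear matches anchor: gear ∉ Left.

0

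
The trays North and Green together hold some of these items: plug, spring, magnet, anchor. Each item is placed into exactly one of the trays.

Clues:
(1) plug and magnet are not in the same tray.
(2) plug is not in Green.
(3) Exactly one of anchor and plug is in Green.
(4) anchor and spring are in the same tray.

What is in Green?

Green = {anchor, magnet, spring}

From (2): plug ∉ Green.
(3) (exactly one): anchor ∈ Green.
(4): spring matches anchor: spring ∉ North.
(4): spring matches anchor: spring ∈ Green.
Only one tray left: plug ∈ North.
(1): magnet ∉ North.
Only one tray left: magnet ∈ Green.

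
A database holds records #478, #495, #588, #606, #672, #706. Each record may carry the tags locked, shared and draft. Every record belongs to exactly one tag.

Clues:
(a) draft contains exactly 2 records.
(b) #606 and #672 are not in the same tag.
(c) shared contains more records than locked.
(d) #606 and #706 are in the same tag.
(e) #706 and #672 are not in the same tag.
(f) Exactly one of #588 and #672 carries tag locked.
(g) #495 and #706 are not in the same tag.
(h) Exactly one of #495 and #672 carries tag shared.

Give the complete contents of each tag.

locked = {#672}; shared = {#478, #495, #588}; draft = {#606, #706}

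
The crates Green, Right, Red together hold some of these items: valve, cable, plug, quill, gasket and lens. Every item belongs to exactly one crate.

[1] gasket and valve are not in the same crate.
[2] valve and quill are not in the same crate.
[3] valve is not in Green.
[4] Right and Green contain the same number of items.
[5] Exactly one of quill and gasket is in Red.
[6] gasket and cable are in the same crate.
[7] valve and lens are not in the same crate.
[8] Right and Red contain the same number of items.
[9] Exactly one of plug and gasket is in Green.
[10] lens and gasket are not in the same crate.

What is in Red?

From (3): valve ∉ Green.
Suppose valve ∈ Red: no assignment then satisfies all the clues, so valve ∉ Red.

Red = {lens, quill}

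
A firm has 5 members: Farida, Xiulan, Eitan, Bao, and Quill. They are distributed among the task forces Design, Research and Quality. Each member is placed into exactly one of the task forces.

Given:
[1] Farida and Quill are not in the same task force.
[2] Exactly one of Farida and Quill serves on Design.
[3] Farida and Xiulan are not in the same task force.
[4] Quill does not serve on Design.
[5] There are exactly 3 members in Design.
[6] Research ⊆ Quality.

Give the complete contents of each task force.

Design = {Bao, Eitan, Farida}; Research = {}; Quality = {Quill, Xiulan}

From (4): Quill ∉ Design.
(2) (exactly one): Farida ∈ Design.
(3): Xiulan ∉ Design.
(5): only 3 candidates remain for Design, so all are in.
Suppose Xiulan ∈ Research: no assignment then satisfies all the clues, so Xiulan ∉ Research.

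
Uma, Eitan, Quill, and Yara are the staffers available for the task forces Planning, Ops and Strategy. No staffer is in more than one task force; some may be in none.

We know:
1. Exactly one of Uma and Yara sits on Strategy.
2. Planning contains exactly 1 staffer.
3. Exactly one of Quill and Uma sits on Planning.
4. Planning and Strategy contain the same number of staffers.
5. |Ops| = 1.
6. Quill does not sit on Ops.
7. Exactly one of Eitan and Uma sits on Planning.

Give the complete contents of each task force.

From (6): Quill ∉ Ops.
Suppose Uma ∉ Planning: no assignment then satisfies all the clues, so Uma ∈ Planning.

Planning = {Uma}; Ops = {Eitan}; Strategy = {Yara}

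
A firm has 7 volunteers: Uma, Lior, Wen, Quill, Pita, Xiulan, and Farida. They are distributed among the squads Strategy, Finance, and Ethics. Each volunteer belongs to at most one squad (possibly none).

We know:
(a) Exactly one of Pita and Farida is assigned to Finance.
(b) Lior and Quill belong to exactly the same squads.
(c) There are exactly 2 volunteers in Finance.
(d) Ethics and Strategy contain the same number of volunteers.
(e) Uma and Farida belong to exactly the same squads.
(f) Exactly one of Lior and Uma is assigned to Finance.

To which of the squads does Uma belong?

Uma: Finance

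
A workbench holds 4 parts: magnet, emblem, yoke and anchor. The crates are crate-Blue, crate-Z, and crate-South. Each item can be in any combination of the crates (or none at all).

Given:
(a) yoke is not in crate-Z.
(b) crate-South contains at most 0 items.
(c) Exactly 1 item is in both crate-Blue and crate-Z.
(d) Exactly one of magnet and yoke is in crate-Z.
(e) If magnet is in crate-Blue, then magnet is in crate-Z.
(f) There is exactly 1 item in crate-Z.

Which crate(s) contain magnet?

From (a): yoke ∉ crate-Z.
(b): crate-South already has 0, so the rest are out.
(d) (exactly one): magnet ∈ crate-Z.
(f): crate-Z already has 1, so the rest are out.
Suppose magnet ∉ crate-Blue: no assignment then satisfies all the clues, so magnet ∈ crate-Blue.

magnet: crate-Blue, crate-Z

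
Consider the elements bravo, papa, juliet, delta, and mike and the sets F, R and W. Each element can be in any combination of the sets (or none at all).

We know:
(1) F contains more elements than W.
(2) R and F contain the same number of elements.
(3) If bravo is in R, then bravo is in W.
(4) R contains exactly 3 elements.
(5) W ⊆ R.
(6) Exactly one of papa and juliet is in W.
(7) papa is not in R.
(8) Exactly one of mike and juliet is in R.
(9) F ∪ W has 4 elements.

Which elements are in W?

W = {bravo, juliet}

From (7): papa ∉ R.
(5) contrapositive: papa ∉ W.
(6) (exactly one): juliet ∈ W.
(5) with juliet ∈ W: juliet ∈ R.
(8) (exactly one): mike ∉ R.
(4): only 3 candidates remain for R, so all are in.
(5) contrapositive: mike ∉ W.
(3): bravo ∈ W.
Suppose delta ∈ W: no assignment then satisfies all the clues, so delta ∉ W.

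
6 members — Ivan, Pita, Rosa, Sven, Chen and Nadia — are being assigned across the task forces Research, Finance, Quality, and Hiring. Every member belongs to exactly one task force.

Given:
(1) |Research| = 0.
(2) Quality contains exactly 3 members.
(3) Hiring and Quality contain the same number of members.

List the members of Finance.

Finance = {}

(1): Research already has 0, so the rest are out.
Suppose Ivan ∈ Finance: no assignment then satisfies all the clues, so Ivan ∉ Finance.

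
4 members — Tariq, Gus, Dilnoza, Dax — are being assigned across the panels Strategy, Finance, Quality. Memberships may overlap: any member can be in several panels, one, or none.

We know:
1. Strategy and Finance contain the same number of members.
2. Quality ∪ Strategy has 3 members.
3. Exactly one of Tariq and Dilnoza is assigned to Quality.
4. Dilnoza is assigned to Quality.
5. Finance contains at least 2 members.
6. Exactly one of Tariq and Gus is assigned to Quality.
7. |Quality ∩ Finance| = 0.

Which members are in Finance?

Finance = {Dax, Tariq}

From (4): Dilnoza ∈ Quality.
(3) (exactly one): Tariq ∉ Quality.
(6) (exactly one): Gus ∈ Quality.
Suppose Tariq ∉ Finance: no assignment then satisfies all the clues, so Tariq ∈ Finance.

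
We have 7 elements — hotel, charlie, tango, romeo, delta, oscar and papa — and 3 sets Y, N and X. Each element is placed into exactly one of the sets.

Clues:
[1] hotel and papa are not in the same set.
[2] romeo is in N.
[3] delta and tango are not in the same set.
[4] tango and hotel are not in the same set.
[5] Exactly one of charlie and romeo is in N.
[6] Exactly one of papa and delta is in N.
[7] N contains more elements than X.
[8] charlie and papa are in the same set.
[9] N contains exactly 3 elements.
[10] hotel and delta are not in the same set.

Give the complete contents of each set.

Y = {charlie, papa, tango}; N = {delta, oscar, romeo}; X = {hotel}

From (2): romeo ∈ N.
(5) (exactly one): charlie ∉ N.
(8): papa matches charlie: papa ∉ N.
(6) (exactly one): delta ∈ N.
(10): hotel ∉ N.
(3): tango ∉ N.
(9): only 3 candidates remain for N, so all are in.
Suppose hotel ∈ Y: no assignment then satisfies all the clues, so hotel ∉ Y.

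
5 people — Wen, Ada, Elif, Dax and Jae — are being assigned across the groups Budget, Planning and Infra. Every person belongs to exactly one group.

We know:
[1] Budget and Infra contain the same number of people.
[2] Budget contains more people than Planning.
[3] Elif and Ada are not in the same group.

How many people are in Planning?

1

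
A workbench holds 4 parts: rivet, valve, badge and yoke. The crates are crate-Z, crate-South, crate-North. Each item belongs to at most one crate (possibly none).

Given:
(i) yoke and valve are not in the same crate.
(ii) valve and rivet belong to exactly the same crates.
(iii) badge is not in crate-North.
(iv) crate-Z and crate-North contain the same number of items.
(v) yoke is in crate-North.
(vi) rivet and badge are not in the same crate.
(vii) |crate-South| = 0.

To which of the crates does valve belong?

From (iii): badge ∉ crate-North.
From (v): yoke ∈ crate-North.
(i): valve ∉ crate-North.
(ii): rivet matches valve: rivet ∉ crate-North.
(vii): crate-South already has 0, so the rest are out.
Suppose valve ∈ crate-Z: no assignment then satisfies all the clues, so valve ∉ crate-Z.

valve: none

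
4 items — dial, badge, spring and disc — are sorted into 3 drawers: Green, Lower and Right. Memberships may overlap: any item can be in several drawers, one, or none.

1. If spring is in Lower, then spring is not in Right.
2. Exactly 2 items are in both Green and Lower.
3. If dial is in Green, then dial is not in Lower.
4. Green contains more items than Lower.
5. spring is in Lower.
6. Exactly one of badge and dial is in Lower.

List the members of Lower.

Lower = {badge, spring}

From (5): spring ∈ Lower.
(1): spring ∉ Right.
Suppose dial ∈ Lower: no assignment then satisfies all the clues, so dial ∉ Lower.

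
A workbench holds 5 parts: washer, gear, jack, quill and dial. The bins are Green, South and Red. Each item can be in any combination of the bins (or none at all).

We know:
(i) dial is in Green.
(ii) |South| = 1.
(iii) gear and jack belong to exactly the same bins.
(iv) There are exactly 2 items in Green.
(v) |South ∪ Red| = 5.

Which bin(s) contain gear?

gear: Red

From (i): dial ∈ Green.
Suppose gear ∈ Green: no assignment then satisfies all the clues, so gear ∉ Green.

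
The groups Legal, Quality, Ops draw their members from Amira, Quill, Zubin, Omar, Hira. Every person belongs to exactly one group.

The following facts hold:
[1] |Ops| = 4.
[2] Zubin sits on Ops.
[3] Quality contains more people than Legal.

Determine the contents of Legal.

Legal = {}

From (2): Zubin ∈ Ops.
Suppose Amira ∈ Legal: no assignment then satisfies all the clues, so Amira ∉ Legal.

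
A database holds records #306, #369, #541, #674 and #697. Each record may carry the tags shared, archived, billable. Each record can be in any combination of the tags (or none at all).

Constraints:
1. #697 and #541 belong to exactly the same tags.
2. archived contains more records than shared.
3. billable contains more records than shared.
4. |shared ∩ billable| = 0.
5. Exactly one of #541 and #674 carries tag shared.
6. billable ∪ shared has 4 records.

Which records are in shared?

shared = {#674}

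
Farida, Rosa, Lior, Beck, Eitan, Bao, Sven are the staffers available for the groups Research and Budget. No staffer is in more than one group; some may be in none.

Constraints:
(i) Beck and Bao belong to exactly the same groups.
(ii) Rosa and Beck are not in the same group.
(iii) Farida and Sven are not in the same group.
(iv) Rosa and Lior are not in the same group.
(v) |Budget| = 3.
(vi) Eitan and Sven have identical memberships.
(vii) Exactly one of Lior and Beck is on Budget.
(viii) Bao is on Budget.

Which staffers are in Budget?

Budget = {Bao, Beck, Farida}

From (viii): Bao ∈ Budget.
(i): Beck matches Bao: Beck ∉ Research.
(i): Beck matches Bao: Beck ∈ Budget.
(ii): Rosa ∉ Budget.
(vii) (exactly one): Lior ∉ Budget.
Suppose Farida ∉ Budget: no assignment then satisfies all the clues, so Farida ∈ Budget.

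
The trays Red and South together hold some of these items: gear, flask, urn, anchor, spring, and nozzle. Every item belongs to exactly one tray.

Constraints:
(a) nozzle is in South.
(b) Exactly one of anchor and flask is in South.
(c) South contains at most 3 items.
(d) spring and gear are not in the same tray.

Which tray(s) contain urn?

From (a): nozzle ∈ South.
Suppose urn ∉ Red: no assignment then satisfies all the clues, so urn ∈ Red.

urn: Red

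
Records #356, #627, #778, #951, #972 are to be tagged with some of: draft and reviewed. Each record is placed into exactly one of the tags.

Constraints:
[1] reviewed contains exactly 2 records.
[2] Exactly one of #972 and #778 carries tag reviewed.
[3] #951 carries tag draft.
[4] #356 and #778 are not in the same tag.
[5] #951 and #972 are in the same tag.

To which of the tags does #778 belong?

From (3): #951 ∈ draft.
(5): #972 matches #951: #972 ∈ draft.
(2) (exactly one): #778 ∈ reviewed.
(4): #356 ∉ reviewed.
Only one tag left: #356 ∈ draft.
(1): only 2 candidates remain for reviewed, so all are in.

#778: reviewed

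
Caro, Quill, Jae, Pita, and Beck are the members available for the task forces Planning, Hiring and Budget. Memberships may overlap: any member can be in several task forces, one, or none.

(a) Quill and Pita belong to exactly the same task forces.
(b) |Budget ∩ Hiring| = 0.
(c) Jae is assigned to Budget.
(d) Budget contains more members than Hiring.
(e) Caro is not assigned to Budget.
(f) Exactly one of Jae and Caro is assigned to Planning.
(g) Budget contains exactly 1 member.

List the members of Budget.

Budget = {Jae}

From (c): Jae ∈ Budget.
From (e): Caro ∉ Budget.
(g): Budget already has 1, so the rest are out.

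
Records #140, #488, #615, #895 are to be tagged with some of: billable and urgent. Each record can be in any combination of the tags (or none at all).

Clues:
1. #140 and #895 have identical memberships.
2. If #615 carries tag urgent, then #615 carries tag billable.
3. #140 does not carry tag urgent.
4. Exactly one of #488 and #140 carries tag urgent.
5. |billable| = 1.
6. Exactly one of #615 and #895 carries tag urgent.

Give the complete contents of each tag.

From (3): #140 ∉ urgent.
(1): #895 matches #140: #895 ∉ urgent.
(4) (exactly one): #488 ∈ urgent.
(6) (exactly one): #615 ∈ urgent.
(2): #615 ∈ billable.
(5): billable already has 1, so the rest are out.

billable = {#615}; urgent = {#488, #615}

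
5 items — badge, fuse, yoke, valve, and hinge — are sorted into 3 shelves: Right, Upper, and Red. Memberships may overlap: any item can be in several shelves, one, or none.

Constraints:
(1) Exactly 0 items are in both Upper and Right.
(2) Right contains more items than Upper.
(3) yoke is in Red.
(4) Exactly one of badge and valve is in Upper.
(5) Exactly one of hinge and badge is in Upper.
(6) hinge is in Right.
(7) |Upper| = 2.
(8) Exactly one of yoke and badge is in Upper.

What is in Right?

Right = {hinge, valve, yoke}

From (3): yoke ∈ Red.
From (6): hinge ∈ Right.
Suppose badge ∈ Right: no assignment then satisfies all the clues, so badge ∉ Right.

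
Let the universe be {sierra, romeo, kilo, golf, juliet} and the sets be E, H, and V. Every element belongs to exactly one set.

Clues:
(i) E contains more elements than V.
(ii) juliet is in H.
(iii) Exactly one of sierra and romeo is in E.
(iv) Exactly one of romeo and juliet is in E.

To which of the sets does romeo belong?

From (ii): juliet ∈ H.
(iv) (exactly one): romeo ∈ E.
(iii) (exactly one): sierra ∉ E.

romeo: E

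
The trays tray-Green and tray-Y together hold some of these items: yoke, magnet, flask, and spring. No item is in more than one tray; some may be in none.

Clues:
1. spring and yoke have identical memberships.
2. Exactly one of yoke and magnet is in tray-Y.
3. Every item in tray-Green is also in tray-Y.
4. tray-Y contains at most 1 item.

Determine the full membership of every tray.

tray-Green = {}; tray-Y = {magnet}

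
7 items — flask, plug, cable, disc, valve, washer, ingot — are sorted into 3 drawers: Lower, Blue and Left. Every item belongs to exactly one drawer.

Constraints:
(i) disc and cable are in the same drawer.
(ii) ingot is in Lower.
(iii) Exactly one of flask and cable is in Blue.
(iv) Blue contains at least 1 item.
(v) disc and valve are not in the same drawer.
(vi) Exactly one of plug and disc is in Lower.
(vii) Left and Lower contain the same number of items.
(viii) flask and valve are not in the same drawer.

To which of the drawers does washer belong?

washer: Left

From (ii): ingot ∈ Lower.
Suppose washer ∈ Lower: no assignment then satisfies all the clues, so washer ∉ Lower.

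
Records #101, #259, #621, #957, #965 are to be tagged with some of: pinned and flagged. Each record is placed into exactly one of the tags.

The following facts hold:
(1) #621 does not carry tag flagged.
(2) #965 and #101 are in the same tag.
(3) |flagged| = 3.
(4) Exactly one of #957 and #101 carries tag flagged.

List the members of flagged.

From (1): #621 ∉ flagged.
Only one tag left: #621 ∈ pinned.
Suppose #101 ∉ flagged: no assignment then satisfies all the clues, so #101 ∈ flagged.

flagged = {#101, #259, #965}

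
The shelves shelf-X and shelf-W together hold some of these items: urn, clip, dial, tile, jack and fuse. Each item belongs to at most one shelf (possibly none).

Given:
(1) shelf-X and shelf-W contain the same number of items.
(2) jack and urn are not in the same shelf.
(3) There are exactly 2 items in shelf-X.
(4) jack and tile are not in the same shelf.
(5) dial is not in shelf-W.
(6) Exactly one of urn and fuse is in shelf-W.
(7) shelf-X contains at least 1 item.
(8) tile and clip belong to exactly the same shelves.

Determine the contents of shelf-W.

shelf-W = {fuse, jack}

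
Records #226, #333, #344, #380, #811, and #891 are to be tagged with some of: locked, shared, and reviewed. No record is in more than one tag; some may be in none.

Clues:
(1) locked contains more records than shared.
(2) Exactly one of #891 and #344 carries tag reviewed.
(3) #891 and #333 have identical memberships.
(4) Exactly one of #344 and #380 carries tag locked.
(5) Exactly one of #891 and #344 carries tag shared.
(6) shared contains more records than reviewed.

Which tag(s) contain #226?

#226: locked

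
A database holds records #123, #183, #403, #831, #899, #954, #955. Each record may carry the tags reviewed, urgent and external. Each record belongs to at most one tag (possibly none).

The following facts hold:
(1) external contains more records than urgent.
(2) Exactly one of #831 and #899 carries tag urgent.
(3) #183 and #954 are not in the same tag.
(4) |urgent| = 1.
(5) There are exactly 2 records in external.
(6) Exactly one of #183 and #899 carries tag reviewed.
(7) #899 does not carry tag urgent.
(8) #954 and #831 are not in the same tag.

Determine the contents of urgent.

From (7): #899 ∉ urgent.
(2) (exactly one): #831 ∈ urgent.
(4): urgent already has 1, so the rest are out.

urgent = {#831}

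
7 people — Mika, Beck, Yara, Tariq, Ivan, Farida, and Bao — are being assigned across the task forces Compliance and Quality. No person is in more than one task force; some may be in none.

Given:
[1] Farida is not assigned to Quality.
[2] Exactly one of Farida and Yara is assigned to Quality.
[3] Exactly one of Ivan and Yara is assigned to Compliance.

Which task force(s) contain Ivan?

From (1): Farida ∉ Quality.
(2) (exactly one): Yara ∈ Quality.
(3) (exactly one): Ivan ∈ Compliance.

Ivan: Compliance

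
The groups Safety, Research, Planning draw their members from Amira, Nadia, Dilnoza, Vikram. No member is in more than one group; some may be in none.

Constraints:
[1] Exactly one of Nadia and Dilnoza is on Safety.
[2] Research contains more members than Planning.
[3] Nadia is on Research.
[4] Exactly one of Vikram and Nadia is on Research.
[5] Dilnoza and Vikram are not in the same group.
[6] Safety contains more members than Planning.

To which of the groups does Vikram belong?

Vikram: none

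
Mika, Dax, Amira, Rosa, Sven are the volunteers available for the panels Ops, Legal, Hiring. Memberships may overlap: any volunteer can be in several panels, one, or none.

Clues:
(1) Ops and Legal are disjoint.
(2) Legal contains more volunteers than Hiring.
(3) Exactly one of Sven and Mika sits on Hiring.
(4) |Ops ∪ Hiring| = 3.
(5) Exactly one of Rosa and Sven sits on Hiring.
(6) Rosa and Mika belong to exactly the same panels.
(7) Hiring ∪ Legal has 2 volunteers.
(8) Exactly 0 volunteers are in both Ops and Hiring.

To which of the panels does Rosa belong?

Rosa: Ops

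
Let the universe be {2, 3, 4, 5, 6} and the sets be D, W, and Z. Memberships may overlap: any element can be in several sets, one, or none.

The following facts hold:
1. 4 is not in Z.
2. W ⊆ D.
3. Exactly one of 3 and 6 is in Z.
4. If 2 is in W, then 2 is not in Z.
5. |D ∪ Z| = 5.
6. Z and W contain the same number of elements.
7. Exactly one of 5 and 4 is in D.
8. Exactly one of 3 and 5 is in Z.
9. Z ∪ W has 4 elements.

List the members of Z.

Z = {5, 6}

From (1): 4 ∉ Z.
Suppose 2 ∈ Z: no assignment then satisfies all the clues, so 2 ∉ Z.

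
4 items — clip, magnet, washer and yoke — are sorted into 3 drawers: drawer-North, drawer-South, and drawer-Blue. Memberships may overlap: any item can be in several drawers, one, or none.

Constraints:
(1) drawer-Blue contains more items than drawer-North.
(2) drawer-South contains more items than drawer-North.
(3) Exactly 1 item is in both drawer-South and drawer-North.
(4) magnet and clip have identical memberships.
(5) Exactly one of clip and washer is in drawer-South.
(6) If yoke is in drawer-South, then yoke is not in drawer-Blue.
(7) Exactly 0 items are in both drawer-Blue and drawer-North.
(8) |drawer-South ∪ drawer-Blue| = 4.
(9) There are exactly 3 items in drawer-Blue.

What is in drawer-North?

drawer-North = {yoke}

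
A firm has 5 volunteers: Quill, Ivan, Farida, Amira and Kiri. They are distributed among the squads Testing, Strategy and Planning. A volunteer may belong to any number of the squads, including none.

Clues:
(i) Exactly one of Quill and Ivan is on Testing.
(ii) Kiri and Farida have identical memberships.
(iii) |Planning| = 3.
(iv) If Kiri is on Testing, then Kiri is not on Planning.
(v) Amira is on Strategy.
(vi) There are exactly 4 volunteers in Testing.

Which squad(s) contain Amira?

From (v): Amira ∈ Strategy.
Suppose Amira ∉ Testing: no assignment then satisfies all the clues, so Amira ∈ Testing.

Amira: Planning, Strategy, Testing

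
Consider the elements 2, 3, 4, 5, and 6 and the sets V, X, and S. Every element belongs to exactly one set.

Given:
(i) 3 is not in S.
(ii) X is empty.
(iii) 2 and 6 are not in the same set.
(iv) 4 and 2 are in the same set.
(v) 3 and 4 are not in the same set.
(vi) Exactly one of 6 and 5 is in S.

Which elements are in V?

V = {3, 6}

From (i): 3 ∉ S.
(ii): X already has 0, so the rest are out.
Only one set left: 3 ∈ V.
(v): 4 ∉ V.
Only one set left: 4 ∈ S.
(iv): 2 matches 4: 2 ∉ V.
(iv): 2 matches 4: 2 ∈ S.
(iii): 6 ∉ S.
(vi) (exactly one): 5 ∈ S.
Only one set left: 6 ∈ V.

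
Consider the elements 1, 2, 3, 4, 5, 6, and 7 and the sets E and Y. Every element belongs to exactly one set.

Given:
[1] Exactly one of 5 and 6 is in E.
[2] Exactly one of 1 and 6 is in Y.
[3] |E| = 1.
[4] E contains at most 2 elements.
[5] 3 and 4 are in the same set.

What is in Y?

Y = {1, 2, 3, 4, 5, 7}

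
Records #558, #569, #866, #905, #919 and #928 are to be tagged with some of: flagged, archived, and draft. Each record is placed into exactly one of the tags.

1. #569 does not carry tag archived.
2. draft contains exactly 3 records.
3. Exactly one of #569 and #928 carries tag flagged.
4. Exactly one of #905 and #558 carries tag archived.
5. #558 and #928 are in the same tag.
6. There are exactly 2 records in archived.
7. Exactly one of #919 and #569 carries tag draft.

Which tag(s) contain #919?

#919: draft

From (1): #569 ∉ archived.
Suppose #919 ∈ flagged: no assignment then satisfies all the clues, so #919 ∉ flagged.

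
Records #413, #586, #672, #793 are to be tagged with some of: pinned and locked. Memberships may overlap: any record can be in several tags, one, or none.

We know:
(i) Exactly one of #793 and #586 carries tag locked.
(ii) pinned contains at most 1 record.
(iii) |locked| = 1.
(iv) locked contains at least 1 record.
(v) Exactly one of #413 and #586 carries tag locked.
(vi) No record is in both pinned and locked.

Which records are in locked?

locked = {#586}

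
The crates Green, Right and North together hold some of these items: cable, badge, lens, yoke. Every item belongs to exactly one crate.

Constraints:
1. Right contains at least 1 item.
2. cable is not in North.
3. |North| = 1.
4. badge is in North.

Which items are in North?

From (2): cable ∉ North.
From (4): badge ∈ North.
(3): North already has 1, so the rest are out.

North = {badge}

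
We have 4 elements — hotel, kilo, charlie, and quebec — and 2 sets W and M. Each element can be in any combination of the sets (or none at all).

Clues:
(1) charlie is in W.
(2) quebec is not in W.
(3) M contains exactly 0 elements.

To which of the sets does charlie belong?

From (1): charlie ∈ W.
From (2): quebec ∉ W.
(3): M already has 0, so the rest are out.

charlie: W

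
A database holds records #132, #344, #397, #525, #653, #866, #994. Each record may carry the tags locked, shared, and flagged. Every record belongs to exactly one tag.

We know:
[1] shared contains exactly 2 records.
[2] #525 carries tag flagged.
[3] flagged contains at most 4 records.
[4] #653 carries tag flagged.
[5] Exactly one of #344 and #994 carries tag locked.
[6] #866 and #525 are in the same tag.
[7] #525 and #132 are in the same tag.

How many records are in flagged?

4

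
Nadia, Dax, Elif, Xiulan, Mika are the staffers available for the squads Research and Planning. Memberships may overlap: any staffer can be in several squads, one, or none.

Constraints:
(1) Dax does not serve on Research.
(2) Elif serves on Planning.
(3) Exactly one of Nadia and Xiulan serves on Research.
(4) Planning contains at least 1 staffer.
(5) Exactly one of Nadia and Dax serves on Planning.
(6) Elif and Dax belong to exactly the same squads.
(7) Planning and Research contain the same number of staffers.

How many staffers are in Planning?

2

From (1): Dax ∉ Research.
From (2): Elif ∈ Planning.
(6): Elif matches Dax: Elif ∉ Research.
(6): Dax matches Elif: Dax ∈ Planning.
(5) (exactly one): Nadia ∉ Planning.
Suppose Xiulan ∈ Planning: no assignment then satisfies all the clues, so Xiulan ∉ Planning.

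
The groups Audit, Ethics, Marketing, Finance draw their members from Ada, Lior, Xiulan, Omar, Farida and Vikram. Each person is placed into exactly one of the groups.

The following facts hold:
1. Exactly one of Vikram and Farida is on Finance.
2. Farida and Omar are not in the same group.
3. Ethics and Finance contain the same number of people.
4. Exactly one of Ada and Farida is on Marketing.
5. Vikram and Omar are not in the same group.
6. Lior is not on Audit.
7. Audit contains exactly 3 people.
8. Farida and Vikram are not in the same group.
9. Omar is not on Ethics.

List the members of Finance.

Finance = {Vikram}

From (6): Lior ∉ Audit.
From (9): Omar ∉ Ethics.
Suppose Ada ∈ Finance: no assignment then satisfies all the clues, so Ada ∉ Finance.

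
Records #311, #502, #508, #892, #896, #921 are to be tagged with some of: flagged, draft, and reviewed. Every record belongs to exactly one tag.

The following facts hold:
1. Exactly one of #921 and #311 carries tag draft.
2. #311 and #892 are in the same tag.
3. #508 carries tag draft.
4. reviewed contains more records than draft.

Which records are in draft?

draft = {#508, #921}

From (3): #508 ∈ draft.
Suppose #311 ∈ draft: no assignment then satisfies all the clues, so #311 ∉ draft.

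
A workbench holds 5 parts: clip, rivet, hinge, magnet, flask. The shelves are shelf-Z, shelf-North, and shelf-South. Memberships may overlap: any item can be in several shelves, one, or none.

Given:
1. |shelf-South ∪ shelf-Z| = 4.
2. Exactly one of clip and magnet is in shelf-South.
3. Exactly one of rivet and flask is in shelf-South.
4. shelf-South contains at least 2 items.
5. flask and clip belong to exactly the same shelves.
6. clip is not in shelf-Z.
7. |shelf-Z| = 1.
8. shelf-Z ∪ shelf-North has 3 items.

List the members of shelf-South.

shelf-South = {clip, flask, hinge}

From (6): clip ∉ shelf-Z.
(5): flask matches clip: flask ∉ shelf-Z.
Suppose clip ∉ shelf-South: no assignment then satisfies all the clues, so clip ∈ shelf-South.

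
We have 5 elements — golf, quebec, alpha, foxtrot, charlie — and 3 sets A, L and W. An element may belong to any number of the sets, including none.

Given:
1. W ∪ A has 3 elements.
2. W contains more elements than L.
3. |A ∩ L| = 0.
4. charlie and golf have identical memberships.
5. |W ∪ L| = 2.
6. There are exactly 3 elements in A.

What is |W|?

2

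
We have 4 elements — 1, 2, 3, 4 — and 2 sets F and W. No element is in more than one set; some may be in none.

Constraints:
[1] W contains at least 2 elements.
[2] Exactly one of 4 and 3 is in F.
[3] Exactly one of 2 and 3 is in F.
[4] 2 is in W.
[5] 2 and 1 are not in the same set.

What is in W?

From (4): 2 ∈ W.
(3) (exactly one): 3 ∈ F.
(5): 1 ∉ W.
(1): only 2 candidates remain for W, so all are in.

W = {2, 4}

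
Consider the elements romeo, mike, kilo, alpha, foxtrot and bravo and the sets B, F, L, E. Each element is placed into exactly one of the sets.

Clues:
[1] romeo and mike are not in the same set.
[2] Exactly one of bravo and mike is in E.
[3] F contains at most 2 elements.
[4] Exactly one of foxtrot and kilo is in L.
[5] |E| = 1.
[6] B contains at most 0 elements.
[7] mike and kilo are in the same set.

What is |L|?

3

(6): B already has 0, so the rest are out.
Suppose romeo ∈ E: no assignment then satisfies all the clues, so romeo ∉ E.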